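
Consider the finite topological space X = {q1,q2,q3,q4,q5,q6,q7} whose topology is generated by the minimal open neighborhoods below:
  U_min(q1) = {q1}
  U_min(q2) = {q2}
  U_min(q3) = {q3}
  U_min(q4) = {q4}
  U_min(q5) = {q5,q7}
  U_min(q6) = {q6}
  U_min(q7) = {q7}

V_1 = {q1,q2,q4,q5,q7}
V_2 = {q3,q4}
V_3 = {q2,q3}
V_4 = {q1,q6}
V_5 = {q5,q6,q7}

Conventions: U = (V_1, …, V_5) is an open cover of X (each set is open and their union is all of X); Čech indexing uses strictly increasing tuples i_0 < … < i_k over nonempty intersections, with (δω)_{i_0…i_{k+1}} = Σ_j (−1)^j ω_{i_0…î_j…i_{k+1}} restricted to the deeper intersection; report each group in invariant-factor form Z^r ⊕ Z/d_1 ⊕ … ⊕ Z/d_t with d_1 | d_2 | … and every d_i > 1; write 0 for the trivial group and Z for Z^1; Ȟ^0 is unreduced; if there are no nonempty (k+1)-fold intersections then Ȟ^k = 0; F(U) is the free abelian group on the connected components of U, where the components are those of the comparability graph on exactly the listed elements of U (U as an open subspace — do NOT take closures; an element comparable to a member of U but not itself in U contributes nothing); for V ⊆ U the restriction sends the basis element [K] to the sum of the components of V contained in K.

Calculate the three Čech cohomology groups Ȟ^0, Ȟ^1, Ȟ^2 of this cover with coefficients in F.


Ȟ^0 = Z^6,  Ȟ^1 = 0,  Ȟ^2 = 0

nerve of the cover:
  V12={q4} V13={q2} V14={q1} V15={q5,q7} V23={q3} V45={q6}
components per intersection:
  V1: {q1} {q2} {q4} {q5,q7}
  V2: {q3} {q4}
  V3: {q2} {q3}
  V4: {q1} {q6}
  V5: {q5,q7} {q6}
  V12: {q4}
  V13: {q2}
  V14: {q1}
  V15: {q5,q7}
  V23: {q3}
  V45: {q6}
C dims 12,6; δ0: rk 6, SNF 1^6
Ȟ^0 = (12 − 6) − 0 = 6, so Ȟ^0 ≅ Z^6
Ȟ^1 = (6 − 0) − 6 = 0, so Ȟ^1 ≅ 0
Ȟ^2 = (0 − 0) − 0 = 0, so Ȟ^2 ≅ 0


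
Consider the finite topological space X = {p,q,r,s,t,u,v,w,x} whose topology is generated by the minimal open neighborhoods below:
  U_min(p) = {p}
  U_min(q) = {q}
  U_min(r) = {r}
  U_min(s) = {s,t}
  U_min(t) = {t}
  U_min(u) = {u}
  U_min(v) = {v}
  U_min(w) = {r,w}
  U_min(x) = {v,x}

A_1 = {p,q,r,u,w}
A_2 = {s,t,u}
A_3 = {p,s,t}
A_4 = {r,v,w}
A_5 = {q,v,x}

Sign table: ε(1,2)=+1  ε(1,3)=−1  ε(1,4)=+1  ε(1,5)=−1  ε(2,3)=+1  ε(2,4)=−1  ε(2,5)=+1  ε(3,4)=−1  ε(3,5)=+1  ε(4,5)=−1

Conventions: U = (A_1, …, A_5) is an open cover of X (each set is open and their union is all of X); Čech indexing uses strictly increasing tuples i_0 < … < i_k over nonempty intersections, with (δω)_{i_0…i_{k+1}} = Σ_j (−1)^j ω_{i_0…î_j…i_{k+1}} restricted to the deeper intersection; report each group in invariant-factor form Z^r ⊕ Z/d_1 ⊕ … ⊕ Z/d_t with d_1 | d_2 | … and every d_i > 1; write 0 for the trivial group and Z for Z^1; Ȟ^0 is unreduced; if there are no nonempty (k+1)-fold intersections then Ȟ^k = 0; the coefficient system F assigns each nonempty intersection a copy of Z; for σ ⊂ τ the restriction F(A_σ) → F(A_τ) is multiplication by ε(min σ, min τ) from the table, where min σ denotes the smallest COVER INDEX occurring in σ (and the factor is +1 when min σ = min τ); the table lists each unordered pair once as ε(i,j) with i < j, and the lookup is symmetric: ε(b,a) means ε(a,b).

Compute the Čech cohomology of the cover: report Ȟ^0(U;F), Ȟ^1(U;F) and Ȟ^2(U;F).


cover nerve:
  A12={u} A13={p} A14={r,w} A15={q} A23={s,t} A45={v}
C dims 5,6; δ0: rk 5, SNF 1^4·2
Ȟ^0: (5−5)−0=0 ⇒ 0
Ȟ^1: (6−0)−5=1 plus torsion [2] ⇒ Z ⊕ Z/2
Ȟ^2: (0−0)−0=0 ⇒ 0

Ȟ^0(U;F) ≅ 0; Ȟ^1(U;F) ≅ Z ⊕ Z/2; Ȟ^2(U;F) ≅ 0


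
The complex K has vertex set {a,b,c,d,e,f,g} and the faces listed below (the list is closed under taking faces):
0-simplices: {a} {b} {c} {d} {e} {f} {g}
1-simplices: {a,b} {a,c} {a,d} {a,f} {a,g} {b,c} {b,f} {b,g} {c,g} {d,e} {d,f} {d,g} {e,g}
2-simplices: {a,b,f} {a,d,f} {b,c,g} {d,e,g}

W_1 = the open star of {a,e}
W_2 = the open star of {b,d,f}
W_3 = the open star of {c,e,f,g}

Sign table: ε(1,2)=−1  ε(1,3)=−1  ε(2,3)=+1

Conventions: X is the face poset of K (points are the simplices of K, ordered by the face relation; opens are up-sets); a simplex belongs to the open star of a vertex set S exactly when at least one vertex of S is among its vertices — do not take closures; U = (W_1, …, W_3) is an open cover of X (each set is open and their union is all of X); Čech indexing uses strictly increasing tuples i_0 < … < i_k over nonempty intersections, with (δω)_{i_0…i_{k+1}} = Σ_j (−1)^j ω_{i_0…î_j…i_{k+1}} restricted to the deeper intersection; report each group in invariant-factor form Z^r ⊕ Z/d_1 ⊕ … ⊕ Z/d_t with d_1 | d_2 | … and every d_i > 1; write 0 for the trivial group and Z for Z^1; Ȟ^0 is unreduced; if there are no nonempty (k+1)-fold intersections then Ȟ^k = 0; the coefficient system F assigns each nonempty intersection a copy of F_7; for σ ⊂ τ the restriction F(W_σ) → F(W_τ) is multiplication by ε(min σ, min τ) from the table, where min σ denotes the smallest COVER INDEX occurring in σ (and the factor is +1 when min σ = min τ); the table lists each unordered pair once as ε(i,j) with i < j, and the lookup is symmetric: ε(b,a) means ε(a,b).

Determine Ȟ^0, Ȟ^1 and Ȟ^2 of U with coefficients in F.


nonempty intersections:
  W1={{a},{e},{a,b},{a,c},{a,d},{a,f},{a,g},{d,e},{e,g},{a,b,f},{a,d,f},{d,e,g}} W2={{b},{d},{f},{a,b},{a,d},{a,f},{b,c},{b,f},{b,g},{d,e},{d,f},{d,g},{a,b,f},{a,d,f},{b,c,g},{d,e,g}} W3={{c},{e},{f},{g},{a,c},{a,f},{a,g},{b,c},{b,f},{b,g},{c,g},{d,e},{d,f},{d,g},{e,g},{a,b,f},{a,d,f},{b,c,g},{d,e,g}}
  W12={{a,b},{a,d},{a,f},{d,e},{a,b,f},{a,d,f},{d,e,g}} W13={{e},{a,c},{a,f},{a,g},{d,e},{e,g},{a,b,f},{a,d,f},{d,e,g}} W23={{f},{a,f},{b,c},{b,f},{b,g},{d,e},{d,f},{d,g},{a,b,f},{a,d,f},{b,c,g},{d,e,g}}
  W123={{a,f},{d,e},{a,b,f},{a,d,f},{d,e,g}}
C dims 3,3,1; δ0: rk_F7 2; δ1: rk_F7 1
Ȟ^0: (3−2)−0=1 ⇒ Z/7
Ȟ^1: (3−1)−2=0 ⇒ 0
Ȟ^2: (1−0)−1=0 ⇒ 0

Ȟ^0(U;F) ≅ Z/7,  Ȟ^1(U;F) ≅ 0,  Ȟ^2(U;F) ≅ 0


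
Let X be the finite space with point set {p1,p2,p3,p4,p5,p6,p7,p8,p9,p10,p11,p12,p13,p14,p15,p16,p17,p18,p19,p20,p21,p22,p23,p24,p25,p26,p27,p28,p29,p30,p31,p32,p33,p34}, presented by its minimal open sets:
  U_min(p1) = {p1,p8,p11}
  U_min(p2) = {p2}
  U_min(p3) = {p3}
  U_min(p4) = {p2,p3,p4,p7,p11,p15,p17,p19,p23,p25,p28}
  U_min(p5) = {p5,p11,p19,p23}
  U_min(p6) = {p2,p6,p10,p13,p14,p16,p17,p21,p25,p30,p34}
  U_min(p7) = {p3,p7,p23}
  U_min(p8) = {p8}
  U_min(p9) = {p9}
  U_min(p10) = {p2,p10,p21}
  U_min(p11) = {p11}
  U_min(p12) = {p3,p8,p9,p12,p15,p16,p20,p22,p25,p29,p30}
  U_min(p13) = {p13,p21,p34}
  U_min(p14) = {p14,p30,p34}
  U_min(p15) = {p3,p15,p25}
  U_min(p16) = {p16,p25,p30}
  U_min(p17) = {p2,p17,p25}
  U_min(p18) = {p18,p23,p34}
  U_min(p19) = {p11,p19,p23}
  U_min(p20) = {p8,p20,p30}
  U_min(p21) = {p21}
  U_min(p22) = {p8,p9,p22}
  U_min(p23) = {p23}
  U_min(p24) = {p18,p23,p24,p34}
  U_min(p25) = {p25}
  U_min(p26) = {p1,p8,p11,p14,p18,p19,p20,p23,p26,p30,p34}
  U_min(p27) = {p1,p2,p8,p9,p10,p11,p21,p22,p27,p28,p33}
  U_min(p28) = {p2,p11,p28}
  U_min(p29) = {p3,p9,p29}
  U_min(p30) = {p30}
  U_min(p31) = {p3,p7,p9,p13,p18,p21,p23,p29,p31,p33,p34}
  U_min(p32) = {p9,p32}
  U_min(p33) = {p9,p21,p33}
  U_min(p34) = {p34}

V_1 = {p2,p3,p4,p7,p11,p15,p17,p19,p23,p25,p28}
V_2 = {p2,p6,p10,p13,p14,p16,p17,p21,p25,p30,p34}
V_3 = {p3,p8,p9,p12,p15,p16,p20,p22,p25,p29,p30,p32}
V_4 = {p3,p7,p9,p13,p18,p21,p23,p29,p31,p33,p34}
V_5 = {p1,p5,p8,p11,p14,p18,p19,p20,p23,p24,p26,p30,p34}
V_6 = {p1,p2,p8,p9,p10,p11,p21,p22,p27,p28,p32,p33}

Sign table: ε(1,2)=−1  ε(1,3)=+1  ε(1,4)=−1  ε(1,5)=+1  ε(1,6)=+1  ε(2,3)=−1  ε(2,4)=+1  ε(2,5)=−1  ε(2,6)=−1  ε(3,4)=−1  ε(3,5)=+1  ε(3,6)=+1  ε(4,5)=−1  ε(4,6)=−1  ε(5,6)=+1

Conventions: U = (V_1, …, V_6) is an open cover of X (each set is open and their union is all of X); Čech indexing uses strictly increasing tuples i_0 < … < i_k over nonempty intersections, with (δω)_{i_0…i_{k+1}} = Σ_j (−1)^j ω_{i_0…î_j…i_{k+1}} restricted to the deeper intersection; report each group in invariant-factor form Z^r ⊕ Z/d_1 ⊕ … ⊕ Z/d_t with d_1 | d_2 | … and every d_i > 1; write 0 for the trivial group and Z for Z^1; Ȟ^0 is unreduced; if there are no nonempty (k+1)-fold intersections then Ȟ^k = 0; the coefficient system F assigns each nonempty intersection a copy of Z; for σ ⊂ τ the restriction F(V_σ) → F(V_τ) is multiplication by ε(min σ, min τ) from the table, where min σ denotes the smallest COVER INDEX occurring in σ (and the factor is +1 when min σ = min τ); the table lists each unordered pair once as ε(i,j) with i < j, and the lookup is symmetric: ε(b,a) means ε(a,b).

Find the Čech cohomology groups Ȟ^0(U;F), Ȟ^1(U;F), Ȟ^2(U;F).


intersection data:
  V12={p2,p17,p25} V13={p3,p15,p25} V14={p3,p7,p23} V15={p11,p19,p23} V16={p2,p11,p28} V23={p16,p25,p30} V24={p13,p21,p34} V25={p14,p30,p34} V26={p2,p10,p21} V34={p3,p9,p29} V35={p8,p20,p30} V36={p8,p9,p22,p32} V45={p18,p23,p34} V46={p9,p21,p33} V56={p1,p8,p11}
  V123={p25} V126={p2} V134={p3} V145={p23} V156={p11} V235={p30} V245={p34} V246={p21} V346={p9} V356={p8}
C dims 6,15,10; δ0: rk 5, SNF 1^5; δ1: rk 10, SNF 1^9·2
Ȟ^0 = (6 − 5) − 0 = 1, so Ȟ^0 ≅ Z
Ȟ^1 = (15 − 10) − 5 = 0, so Ȟ^1 ≅ 0
Ȟ^2 = (10 − 0) − 10 = 0 plus torsion [2], so Ȟ^2 ≅ Z/2

Ȟ^0 ≅ Z,  Ȟ^1 ≅ 0,  Ȟ^2 ≅ Z/2


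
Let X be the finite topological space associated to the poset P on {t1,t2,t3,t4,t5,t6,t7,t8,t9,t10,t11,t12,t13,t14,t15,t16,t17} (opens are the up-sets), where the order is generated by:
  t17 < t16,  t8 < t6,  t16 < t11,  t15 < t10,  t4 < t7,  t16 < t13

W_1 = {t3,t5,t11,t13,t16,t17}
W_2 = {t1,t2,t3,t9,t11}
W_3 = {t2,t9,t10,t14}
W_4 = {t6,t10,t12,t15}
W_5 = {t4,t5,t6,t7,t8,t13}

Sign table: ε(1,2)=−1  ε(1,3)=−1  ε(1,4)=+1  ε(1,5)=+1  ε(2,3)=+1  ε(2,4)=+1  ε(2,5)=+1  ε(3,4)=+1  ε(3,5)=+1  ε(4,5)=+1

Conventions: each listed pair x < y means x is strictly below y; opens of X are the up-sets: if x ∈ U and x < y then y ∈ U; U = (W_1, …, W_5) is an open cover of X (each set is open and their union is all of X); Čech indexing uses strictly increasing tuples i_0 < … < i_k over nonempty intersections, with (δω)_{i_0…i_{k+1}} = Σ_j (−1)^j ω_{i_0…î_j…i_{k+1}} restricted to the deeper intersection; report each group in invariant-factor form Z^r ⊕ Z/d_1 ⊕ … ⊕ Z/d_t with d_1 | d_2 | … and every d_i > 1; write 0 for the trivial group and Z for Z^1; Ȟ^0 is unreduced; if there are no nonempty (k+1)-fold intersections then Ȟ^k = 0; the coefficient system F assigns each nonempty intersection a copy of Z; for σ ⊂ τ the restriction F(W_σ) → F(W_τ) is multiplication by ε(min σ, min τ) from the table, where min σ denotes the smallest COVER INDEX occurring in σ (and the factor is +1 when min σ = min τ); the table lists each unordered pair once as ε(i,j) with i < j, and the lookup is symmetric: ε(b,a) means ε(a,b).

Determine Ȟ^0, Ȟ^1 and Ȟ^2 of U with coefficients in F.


nerve simplices:
  W12={t3,t11} W15={t5,t13} W23={t2,t9} W34={t10} W45={t6}
C dims 5,5; δ0: rk 5, SNF 1^4·2
degree 0: 5−5−0 = 0 → Ȟ^0 ≅ 0
degree 1: 5−0−5 = 0 plus torsion [2] → Ȟ^1 ≅ Z/2
degree 2: 0−0−0 = 0 → Ȟ^2 ≅ 0

Ȟ^0 = 0, Ȟ^1 = Z/2, Ȟ^2 = 0


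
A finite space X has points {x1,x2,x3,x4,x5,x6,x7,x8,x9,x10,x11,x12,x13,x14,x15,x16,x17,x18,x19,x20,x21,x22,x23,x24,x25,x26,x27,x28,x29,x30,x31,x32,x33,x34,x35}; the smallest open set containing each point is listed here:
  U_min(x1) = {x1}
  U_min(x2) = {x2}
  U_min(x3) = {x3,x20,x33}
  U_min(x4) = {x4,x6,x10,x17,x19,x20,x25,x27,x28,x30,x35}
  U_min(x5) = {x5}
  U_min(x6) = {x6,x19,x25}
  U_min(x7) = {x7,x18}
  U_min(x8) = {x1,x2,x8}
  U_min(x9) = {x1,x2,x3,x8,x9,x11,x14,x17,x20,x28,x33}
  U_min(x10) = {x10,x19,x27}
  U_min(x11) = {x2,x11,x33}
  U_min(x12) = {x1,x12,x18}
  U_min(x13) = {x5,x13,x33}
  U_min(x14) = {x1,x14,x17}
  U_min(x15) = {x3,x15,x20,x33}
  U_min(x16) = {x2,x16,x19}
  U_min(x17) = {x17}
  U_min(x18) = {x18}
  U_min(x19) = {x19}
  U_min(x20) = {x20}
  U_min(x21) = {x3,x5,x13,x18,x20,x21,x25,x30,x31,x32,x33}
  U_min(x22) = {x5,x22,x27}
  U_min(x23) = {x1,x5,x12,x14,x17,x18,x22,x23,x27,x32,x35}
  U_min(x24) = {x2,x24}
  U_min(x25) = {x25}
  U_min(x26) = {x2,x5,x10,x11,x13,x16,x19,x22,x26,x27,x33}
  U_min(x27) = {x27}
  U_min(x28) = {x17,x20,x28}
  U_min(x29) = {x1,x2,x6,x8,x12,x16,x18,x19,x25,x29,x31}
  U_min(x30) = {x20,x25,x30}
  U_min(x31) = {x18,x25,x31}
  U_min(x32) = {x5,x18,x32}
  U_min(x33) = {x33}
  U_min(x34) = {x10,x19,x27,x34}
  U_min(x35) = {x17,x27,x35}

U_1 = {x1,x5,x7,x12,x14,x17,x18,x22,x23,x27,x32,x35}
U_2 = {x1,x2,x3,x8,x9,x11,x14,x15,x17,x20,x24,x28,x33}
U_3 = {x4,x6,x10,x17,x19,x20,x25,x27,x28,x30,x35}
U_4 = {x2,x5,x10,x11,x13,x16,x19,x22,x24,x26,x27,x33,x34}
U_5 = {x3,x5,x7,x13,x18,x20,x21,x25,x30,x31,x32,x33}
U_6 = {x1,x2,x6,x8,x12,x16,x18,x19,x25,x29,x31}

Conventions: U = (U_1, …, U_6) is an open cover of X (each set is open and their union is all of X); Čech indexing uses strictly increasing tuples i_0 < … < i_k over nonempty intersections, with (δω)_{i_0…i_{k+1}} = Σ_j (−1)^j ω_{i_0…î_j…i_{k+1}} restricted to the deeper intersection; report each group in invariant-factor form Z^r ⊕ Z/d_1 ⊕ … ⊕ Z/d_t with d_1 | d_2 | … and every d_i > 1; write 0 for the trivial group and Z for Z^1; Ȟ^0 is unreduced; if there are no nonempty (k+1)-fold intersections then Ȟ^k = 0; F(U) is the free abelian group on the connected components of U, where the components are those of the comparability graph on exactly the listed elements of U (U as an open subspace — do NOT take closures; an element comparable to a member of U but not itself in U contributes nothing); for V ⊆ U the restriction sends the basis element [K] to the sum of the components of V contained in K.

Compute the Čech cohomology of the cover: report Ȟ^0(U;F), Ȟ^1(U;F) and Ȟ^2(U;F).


cover nerve:
  U12={x1,x14,x17} U13={x17,x27,x35} U14={x5,x22,x27} U15={x5,x7,x18,x32} U16={x1,x12,x18} U23={x17,x20,x28} U24={x2,x11,x24,x33} U25={x3,x20,x33} U26={x1,x2,x8} U34={x10,x19,x27} U35={x20,x25,x30} U36={x6,x19,x25} U45={x5,x13,x33} U46={x2,x16,x19} U56={x18,x25,x31}
  U123={x17} U126={x1} U134={x27} U145={x5} U156={x18} U235={x20} U245={x33} U246={x2} U346={x19} U356={x25}
components per intersection:
  U1: {x1,x5,x7,x12,x14,x17,x18,x22,x23,x27,x32,x35}
  U2: {x1,x2,x3,x8,x9,x11,x14,x15,x17,x20,x24,x28,x33}
  U3: {x4,x6,x10,x17,x19,x20,x25,x27,x28,x30,x35}
  U4: {x2,x5,x10,x11,x13,x16,x19,x22,x24,x26,x27,x33,x34}
  U5: {x3,x5,x7,x13,x18,x20,x21,x25,x30,x31,x32,x33}
  U6: {x1,x2,x6,x8,x12,x16,x18,x19,x25,x29,x31}
  U12: {x1,x14,x17}
  U13: {x17,x27,x35}
  U14: {x5,x22,x27}
  U15: {x5,x7,x18,x32}
  U16: {x1,x12,x18}
  U23: {x17,x20,x28}
  U24: {x2,x11,x24,x33}
  U25: {x3,x20,x33}
  U26: {x1,x2,x8}
  U34: {x10,x19,x27}
  U35: {x20,x25,x30}
  U36: {x6,x19,x25}
  U45: {x5,x13,x33}
  U46: {x2,x16,x19}
  U56: {x18,x25,x31}
  U123: {x17}
  U126: {x1}
  U134: {x27}
  U145: {x5}
  U156: {x18}
  U235: {x20}
  U245: {x33}
  U246: {x2}
  U346: {x19}
  U356: {x25}
C dims 6,15,10; δ0: rk 5, SNF 1^5; δ1: rk 10, SNF 1^9·2
Ȟ^0: (6−5)−0=1 ⇒ Z
Ȟ^1: (15−10)−5=0 ⇒ 0
Ȟ^2: (10−0)−10=0 plus torsion [2] ⇒ Z/2

Ȟ^0(U;F) ≅ Z; Ȟ^1(U;F) ≅ 0; Ȟ^2(U;F) ≅ Z/2


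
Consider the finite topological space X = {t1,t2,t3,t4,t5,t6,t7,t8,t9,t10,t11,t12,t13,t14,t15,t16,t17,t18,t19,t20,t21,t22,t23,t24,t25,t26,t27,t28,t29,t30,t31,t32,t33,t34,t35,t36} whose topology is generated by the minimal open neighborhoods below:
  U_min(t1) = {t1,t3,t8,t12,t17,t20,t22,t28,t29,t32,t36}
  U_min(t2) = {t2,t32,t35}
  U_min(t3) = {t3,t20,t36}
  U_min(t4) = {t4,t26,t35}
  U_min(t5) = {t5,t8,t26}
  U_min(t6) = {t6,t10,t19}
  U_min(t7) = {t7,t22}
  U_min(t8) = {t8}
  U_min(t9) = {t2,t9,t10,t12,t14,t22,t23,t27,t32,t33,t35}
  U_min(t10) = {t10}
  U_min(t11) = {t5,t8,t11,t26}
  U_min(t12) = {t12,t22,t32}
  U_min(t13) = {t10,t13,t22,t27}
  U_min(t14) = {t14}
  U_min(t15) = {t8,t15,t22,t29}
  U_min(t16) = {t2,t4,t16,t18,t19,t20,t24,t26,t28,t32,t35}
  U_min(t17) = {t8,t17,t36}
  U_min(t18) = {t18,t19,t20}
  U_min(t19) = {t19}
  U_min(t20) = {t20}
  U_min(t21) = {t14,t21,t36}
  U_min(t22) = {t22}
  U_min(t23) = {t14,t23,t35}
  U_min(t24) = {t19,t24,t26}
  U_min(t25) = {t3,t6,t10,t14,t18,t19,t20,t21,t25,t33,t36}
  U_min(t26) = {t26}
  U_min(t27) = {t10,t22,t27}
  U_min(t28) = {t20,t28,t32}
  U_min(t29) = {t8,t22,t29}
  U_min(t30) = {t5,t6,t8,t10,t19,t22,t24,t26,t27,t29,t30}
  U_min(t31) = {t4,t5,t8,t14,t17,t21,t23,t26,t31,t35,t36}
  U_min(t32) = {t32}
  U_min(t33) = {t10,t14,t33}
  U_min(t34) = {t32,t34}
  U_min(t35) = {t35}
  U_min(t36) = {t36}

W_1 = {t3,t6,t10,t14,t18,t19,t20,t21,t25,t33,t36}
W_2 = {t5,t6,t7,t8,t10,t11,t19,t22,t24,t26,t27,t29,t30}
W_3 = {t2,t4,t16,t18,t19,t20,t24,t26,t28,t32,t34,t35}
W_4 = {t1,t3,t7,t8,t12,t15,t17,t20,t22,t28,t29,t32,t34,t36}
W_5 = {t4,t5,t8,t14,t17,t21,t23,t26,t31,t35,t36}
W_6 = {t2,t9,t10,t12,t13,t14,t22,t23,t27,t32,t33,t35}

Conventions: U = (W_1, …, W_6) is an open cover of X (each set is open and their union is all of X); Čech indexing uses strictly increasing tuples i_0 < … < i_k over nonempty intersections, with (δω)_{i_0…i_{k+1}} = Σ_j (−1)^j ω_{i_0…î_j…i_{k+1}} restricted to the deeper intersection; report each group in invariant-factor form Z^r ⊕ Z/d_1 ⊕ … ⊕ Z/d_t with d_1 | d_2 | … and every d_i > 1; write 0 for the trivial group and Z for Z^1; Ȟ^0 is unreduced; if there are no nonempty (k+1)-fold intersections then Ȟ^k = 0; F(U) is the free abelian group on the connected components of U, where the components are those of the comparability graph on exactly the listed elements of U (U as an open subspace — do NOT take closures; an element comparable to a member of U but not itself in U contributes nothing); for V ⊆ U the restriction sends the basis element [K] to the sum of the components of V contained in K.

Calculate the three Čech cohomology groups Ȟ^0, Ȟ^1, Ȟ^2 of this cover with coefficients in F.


intersection data:
  W12={t6,t10,t19} W13={t18,t19,t20} W14={t3,t20,t36} W15={t14,t21,t36} W16={t10,t14,t33} W23={t19,t24,t26} W24={t7,t8,t22,t29} W25={t5,t8,t26} W26={t10,t22,t27} W34={t20,t28,t32,t34} W35={t4,t26,t35} W36={t2,t32,t35} W45={t8,t17,t36} W46={t12,t22,t32} W56={t14,t23,t35}
  W123={t19} W126={t10} W134={t20} W145={t36} W156={t14} W235={t26} W245={t8} W246={t22} W346={t32} W356={t35}
components per intersection:
  W1: {t3,t6,t10,t14,t18,t19,t20,t21,t25,t33,t36}
  W2: {t5,t6,t7,t8,t10,t11,t19,t22,t24,t26,t27,t29,t30}
  W3: {t2,t4,t16,t18,t19,t20,t24,t26,t28,t32,t34,t35}
  W4: {t1,t3,t7,t8,t12,t15,t17,t20,t22,t28,t29,t32,t34,t36}
  W5: {t4,t5,t8,t14,t17,t21,t23,t26,t31,t35,t36}
  W6: {t2,t9,t10,t12,t13,t14,t22,t23,t27,t32,t33,t35}
  W12: {t6,t10,t19}
  W13: {t18,t19,t20}
  W14: {t3,t20,t36}
  W15: {t14,t21,t36}
  W16: {t10,t14,t33}
  W23: {t19,t24,t26}
  W24: {t7,t8,t22,t29}
  W25: {t5,t8,t26}
  W26: {t10,t22,t27}
  W34: {t20,t28,t32,t34}
  W35: {t4,t26,t35}
  W36: {t2,t32,t35}
  W45: {t8,t17,t36}
  W46: {t12,t22,t32}
  W56: {t14,t23,t35}
  W123: {t19}
  W126: {t10}
  W134: {t20}
  W145: {t36}
  W156: {t14}
  W235: {t26}
  W245: {t8}
  W246: {t22}
  W346: {t32}
  W356: {t35}
C dims 6,15,10; δ0: rk 5, SNF 1^5; δ1: rk 10, SNF 1^9·2
Ȟ^0 = (6 − 5) − 0 = 1, so Ȟ^0 ≅ Z
Ȟ^1 = (15 − 10) − 5 = 0, so Ȟ^1 ≅ 0
Ȟ^2 = (10 − 0) − 10 = 0 plus torsion [2], so Ȟ^2 ≅ Z/2

Ȟ^0 = Z; Ȟ^1 = 0; Ȟ^2 = Z/2


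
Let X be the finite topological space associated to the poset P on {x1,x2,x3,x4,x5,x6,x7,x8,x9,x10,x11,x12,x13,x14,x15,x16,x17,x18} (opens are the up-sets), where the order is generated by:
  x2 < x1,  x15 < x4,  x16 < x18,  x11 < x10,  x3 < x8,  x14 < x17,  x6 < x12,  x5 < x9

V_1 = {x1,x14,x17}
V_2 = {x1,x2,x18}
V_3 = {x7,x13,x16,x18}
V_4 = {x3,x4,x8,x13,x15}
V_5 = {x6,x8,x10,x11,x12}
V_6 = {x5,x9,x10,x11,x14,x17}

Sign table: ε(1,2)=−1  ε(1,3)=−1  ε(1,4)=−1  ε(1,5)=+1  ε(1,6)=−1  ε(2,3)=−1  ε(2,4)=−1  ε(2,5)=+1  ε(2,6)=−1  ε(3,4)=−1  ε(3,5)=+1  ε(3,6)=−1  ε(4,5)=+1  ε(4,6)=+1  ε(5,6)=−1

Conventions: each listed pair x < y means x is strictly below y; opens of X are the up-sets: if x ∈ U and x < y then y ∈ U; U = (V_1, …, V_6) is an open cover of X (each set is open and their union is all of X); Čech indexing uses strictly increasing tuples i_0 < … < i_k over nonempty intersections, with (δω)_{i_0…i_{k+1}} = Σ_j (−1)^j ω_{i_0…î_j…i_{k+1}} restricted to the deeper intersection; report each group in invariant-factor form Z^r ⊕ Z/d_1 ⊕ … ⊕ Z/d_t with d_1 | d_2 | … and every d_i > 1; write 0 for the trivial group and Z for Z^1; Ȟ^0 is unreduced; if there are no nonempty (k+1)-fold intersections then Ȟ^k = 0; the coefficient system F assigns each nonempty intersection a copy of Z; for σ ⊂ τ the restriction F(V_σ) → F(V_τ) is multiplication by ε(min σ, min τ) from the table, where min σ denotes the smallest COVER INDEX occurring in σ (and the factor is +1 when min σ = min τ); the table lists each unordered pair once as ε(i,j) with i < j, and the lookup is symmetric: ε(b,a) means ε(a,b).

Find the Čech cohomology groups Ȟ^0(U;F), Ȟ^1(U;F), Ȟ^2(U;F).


nonempty intersections:
  V12={x1} V16={x14,x17} V23={x18} V34={x13} V45={x8} V56={x10,x11}
C dims 6,6; δ0: rk 6, SNF 1^5·2
Ȟ^0: (6−6)−0=0 ⇒ 0
Ȟ^1: (6−0)−6=0 plus torsion [2] ⇒ Z/2
Ȟ^2: (0−0)−0=0 ⇒ 0

Ȟ^0 ≅ 0; Ȟ^1 ≅ Z/2; Ȟ^2 ≅ 0


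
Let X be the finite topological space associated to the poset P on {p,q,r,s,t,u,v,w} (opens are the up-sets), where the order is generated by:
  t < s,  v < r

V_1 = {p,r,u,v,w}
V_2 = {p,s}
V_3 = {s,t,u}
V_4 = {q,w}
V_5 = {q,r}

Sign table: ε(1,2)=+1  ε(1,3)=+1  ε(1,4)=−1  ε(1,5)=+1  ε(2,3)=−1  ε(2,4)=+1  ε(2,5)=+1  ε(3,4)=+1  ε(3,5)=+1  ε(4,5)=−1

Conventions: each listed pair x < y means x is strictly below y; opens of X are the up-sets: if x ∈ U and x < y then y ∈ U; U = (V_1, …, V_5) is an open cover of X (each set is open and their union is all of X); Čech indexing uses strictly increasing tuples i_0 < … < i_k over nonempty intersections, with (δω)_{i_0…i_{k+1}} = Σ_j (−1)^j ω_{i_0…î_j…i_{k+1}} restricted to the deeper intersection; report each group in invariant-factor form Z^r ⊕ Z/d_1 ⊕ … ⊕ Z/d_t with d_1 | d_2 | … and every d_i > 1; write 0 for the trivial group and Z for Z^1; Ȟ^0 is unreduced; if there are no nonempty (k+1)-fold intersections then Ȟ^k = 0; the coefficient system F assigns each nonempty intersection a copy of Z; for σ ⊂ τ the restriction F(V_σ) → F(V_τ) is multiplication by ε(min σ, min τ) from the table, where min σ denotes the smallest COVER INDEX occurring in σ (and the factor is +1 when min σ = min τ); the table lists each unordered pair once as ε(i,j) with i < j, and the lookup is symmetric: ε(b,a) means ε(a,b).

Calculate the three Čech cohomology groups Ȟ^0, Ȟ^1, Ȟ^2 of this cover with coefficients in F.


Ȟ^0 = 0, Ȟ^1 = Z ⊕ Z/2 and Ȟ^2 = 0

nonempty overlaps:
  V12={p} V13={u} V14={w} V15={r} V23={s} V45={q}
C dims 5,6; δ0: rk 5, SNF 1^4·2
degree 0: 5−5−0 = 0 → Ȟ^0 ≅ 0
degree 1: 6−0−5 = 1 plus torsion [2] → Ȟ^1 ≅ Z ⊕ Z/2
degree 2: 0−0−0 = 0 → Ȟ^2 ≅ 0


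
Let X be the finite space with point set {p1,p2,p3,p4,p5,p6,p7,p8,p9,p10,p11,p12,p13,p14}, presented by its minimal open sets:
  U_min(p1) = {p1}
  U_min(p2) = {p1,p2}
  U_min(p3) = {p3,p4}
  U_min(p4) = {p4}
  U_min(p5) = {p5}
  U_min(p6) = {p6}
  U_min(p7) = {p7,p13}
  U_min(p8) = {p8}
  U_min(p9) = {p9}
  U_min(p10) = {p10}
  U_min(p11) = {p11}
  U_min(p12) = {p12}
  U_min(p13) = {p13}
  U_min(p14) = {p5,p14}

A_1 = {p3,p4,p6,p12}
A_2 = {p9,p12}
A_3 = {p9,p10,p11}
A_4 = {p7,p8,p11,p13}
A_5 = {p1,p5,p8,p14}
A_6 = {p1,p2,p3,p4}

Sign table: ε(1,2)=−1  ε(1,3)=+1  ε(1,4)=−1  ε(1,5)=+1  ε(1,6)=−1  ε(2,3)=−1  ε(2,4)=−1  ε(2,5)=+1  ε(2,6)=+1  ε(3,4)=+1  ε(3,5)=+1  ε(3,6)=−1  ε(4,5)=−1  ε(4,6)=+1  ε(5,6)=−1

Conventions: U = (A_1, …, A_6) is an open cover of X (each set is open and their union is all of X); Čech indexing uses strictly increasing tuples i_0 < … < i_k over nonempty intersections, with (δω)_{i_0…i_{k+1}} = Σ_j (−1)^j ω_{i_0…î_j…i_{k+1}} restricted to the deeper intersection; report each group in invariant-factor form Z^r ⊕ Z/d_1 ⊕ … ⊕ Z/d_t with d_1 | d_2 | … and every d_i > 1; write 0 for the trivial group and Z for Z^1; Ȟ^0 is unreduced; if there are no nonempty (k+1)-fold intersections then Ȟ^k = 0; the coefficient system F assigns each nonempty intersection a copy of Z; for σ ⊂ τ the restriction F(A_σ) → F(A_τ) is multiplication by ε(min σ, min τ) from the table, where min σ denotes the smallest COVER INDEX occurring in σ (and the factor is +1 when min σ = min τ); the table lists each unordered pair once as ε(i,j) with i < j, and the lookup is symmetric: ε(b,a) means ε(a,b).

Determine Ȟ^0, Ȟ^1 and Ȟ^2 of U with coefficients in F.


nerve simplices:
  A12={p12} A16={p3,p4} A23={p9} A34={p11} A45={p8} A56={p1}
C dims 6,6; δ0: rk 6, SNF 1^5·2
degree 0: 6−6−0 = 0 → Ȟ^0 ≅ 0
degree 1: 6−0−6 = 0 plus torsion [2] → Ȟ^1 ≅ Z/2
degree 2: 0−0−0 = 0 → Ȟ^2 ≅ 0

Ȟ^0 = 0,  Ȟ^1 = Z/2,  Ȟ^2 = 0


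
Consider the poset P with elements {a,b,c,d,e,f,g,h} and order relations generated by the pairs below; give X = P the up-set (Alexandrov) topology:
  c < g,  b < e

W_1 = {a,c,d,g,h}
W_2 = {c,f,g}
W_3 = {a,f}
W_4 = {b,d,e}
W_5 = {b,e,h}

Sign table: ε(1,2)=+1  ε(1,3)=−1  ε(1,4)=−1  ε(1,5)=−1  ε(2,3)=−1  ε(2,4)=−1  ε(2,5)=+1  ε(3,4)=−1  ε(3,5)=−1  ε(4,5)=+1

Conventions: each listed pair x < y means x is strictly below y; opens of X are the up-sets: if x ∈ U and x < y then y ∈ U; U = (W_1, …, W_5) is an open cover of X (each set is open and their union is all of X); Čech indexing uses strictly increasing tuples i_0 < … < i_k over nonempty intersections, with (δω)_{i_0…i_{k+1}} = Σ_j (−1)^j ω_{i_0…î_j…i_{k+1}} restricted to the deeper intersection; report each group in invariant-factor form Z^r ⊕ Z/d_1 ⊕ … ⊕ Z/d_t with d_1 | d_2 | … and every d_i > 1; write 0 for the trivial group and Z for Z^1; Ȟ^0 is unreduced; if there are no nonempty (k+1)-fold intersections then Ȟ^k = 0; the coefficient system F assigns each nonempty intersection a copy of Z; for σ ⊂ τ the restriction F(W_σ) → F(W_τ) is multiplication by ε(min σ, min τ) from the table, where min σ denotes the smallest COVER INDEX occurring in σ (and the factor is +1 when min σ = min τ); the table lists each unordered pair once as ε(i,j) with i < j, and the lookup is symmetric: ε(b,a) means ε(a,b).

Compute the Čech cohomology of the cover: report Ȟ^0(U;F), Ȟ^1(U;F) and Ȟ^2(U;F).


Ȟ^0 ≅ Z; Ȟ^1 ≅ Z^2; Ȟ^2 ≅ 0

cover nerve:
  W12={c,g} W13={a} W14={d} W15={h} W23={f} W45={b,e}
C dims 5,6; δ0: rk 4, SNF 1^4
Ȟ^0: (5−4)−0=1 ⇒ Z
Ȟ^1: (6−0)−4=2 ⇒ Z^2
Ȟ^2: (0−0)−0=0 ⇒ 0


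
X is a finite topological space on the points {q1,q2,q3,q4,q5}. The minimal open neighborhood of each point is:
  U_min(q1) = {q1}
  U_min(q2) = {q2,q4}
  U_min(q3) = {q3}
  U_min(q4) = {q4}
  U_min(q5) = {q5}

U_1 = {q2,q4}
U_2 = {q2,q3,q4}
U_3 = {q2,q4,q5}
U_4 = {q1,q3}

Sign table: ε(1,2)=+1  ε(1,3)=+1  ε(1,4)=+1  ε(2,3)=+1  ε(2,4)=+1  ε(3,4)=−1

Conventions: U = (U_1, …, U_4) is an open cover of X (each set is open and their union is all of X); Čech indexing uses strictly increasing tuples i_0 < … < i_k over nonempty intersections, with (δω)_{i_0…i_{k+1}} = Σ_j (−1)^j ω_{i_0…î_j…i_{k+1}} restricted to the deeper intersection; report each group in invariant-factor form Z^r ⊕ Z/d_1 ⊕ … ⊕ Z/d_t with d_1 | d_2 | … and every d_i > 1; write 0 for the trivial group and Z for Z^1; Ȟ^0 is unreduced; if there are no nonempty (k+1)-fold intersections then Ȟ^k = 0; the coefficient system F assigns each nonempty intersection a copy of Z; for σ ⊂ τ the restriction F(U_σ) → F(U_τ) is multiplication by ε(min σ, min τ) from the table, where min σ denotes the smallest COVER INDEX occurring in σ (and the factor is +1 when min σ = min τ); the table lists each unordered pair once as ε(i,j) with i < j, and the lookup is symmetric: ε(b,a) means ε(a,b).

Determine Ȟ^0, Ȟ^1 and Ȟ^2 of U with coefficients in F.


Ȟ^0 ≅ Z, Ȟ^1 ≅ 0 and Ȟ^2 ≅ 0

cover nerve:
  U12={q2,q4} U13={q2,q4} U23={q2,q4} U24={q3}
  U123={q2,q4}
C dims 4,4,1; δ0: rk 3, SNF 1^3; δ1: rk 1, SNF 1^1
Ȟ^0: (4−3)−0=1 ⇒ Z
Ȟ^1: (4−1)−3=0 ⇒ 0
Ȟ^2: (1−0)−1=0 ⇒ 0


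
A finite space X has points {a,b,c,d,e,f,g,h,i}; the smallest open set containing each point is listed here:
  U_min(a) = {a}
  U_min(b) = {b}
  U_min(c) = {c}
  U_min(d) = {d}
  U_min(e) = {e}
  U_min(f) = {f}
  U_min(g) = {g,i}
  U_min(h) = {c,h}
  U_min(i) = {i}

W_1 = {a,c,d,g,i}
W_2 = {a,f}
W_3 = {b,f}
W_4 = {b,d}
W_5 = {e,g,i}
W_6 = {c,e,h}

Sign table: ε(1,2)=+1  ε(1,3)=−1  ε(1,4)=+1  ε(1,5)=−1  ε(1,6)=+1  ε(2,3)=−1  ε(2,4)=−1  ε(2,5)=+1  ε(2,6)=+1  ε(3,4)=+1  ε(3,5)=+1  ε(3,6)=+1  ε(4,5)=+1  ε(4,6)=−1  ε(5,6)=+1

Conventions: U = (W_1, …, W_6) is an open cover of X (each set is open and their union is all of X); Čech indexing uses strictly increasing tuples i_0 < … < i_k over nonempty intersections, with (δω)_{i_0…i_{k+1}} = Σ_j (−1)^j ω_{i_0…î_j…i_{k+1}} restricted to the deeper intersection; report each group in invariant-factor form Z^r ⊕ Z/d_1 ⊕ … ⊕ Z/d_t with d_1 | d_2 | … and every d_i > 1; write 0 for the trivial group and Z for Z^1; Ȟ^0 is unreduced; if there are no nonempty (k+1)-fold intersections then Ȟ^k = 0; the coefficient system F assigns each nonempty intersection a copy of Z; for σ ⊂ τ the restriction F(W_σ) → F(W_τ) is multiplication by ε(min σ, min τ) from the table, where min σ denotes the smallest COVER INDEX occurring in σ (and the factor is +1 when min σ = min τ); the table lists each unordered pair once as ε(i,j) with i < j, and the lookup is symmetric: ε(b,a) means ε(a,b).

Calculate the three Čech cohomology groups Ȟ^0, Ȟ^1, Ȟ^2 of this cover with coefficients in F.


nonempty overlaps:
  W12={a} W14={d} W15={g,i} W16={c} W23={f} W34={b} W56={e}
C dims 6,7; δ0: rk 6, SNF 1^5·2
degree 0: 6−6−0 = 0 → Ȟ^0 ≅ 0
degree 1: 7−0−6 = 1 plus torsion [2] → Ȟ^1 ≅ Z ⊕ Z/2
degree 2: 0−0−0 = 0 → Ȟ^2 ≅ 0

Ȟ^0(U;F) ≅ 0,  Ȟ^1(U;F) ≅ Z ⊕ Z/2,  Ȟ^2(U;F) ≅ 0


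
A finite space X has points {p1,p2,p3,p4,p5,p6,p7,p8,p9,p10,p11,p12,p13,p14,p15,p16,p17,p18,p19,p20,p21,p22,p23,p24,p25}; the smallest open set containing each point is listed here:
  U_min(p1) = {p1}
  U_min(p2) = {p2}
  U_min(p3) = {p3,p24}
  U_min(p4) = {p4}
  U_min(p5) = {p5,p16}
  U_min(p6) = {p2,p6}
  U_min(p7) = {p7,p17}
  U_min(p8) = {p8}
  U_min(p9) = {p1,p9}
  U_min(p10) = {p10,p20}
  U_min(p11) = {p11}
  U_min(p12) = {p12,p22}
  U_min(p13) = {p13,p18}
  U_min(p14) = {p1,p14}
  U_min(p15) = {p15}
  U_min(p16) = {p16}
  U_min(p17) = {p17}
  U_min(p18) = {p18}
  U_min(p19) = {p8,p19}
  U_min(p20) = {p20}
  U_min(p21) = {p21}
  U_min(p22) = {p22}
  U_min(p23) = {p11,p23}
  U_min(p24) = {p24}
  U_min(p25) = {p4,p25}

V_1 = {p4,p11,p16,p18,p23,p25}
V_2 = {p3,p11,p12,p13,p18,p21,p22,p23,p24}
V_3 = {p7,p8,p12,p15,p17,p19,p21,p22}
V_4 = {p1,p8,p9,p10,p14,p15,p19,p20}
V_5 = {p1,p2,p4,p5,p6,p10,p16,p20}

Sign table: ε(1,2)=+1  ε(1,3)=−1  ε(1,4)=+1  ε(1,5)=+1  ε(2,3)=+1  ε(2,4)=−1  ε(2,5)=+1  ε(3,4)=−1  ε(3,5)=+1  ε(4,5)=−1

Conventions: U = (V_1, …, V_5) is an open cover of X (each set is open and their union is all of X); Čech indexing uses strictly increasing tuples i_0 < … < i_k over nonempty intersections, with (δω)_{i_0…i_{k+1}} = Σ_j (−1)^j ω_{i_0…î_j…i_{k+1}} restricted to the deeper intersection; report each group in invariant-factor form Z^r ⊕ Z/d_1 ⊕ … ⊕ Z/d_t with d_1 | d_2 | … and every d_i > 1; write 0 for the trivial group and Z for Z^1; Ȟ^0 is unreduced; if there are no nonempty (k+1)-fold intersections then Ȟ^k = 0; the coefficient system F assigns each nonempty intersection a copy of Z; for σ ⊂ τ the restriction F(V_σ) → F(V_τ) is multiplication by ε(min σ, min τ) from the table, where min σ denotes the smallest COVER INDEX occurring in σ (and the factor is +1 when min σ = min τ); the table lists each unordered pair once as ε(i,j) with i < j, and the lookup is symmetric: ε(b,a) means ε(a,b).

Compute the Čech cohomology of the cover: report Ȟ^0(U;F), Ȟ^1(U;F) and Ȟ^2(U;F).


Ȟ^0 ≅ Z,  Ȟ^1 ≅ Z,  Ȟ^2 ≅ 0

nerve simplices:
  V12={p11,p18,p23} V15={p4,p16} V23={p12,p21,p22} V34={p8,p15,p19} V45={p1,p10,p20}
C dims 5,5; δ0: rk 4, SNF 1^4
degree 0: 5−4−0 = 1 → Ȟ^0 ≅ Z
degree 1: 5−0−4 = 1 → Ȟ^1 ≅ Z
degree 2: 0−0−0 = 0 → Ȟ^2 ≅ 0


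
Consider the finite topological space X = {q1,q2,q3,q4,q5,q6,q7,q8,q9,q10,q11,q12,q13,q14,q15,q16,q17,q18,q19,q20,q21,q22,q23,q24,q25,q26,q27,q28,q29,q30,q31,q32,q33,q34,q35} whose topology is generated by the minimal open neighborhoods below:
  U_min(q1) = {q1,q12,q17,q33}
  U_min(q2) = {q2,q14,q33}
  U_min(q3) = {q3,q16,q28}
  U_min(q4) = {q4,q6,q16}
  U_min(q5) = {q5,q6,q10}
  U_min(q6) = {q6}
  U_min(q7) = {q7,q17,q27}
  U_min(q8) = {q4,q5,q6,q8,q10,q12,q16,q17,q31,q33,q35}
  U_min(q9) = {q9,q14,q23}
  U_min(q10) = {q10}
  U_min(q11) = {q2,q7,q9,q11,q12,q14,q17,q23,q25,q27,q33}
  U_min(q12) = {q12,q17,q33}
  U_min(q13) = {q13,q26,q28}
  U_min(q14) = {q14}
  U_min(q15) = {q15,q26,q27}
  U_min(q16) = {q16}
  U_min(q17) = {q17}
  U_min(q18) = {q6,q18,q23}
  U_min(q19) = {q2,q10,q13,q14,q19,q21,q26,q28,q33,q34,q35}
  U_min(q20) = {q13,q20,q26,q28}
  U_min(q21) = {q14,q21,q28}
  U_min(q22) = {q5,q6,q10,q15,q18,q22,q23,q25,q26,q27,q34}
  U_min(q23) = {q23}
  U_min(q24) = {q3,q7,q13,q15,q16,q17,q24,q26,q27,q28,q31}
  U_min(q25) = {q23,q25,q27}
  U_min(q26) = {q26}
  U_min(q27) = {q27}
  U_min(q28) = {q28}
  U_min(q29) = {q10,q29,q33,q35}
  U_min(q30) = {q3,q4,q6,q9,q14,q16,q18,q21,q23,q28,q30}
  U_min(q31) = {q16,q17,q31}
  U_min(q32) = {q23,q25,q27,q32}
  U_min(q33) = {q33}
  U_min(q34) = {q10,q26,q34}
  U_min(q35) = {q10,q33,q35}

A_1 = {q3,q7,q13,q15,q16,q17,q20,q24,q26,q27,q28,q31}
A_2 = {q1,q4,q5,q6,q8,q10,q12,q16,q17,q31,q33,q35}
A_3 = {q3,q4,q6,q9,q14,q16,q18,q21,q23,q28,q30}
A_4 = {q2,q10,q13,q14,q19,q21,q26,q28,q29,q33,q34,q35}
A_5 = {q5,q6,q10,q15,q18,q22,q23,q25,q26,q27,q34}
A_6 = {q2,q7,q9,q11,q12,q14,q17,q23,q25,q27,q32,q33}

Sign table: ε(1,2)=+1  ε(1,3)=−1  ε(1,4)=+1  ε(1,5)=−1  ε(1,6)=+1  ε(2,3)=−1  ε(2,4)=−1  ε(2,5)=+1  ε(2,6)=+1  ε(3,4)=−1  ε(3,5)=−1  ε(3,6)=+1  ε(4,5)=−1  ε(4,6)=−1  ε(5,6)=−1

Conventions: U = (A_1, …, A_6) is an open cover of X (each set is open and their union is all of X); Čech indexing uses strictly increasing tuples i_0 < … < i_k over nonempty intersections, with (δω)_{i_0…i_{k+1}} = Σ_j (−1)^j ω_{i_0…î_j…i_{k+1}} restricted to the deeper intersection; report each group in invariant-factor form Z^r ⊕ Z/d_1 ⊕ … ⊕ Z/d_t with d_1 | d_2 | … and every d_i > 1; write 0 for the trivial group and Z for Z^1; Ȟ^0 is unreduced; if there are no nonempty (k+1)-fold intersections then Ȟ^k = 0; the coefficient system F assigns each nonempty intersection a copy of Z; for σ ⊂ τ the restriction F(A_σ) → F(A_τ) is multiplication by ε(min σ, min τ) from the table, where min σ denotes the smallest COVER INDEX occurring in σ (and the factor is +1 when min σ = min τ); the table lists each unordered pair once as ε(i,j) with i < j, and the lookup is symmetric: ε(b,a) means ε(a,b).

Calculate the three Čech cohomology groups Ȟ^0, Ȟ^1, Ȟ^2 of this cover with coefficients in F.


nerve simplices:
  A12={q16,q17,q31} A13={q3,q16,q28} A14={q13,q26,q28} A15={q15,q26,q27} A16={q7,q17,q27} A23={q4,q6,q16} A24={q10,q33,q35} A25={q5,q6,q10} A26={q12,q17,q33} A34={q14,q21,q28} A35={q6,q18,q23} A36={q9,q14,q23} A45={q10,q26,q34} A46={q2,q14,q33} A56={q23,q25,q27}
  A123={q16} A126={q17} A134={q28} A145={q26} A156={q27} A235={q6} A245={q10} A246={q33} A346={q14} A356={q23}
C dims 6,15,10; δ0: rk 6, SNF 1^5·2; δ1: rk 9, SNF 1^9
degree 0: 6−6−0 = 0 → Ȟ^0 ≅ 0
degree 1: 15−9−6 = 0 plus torsion [2] → Ȟ^1 ≅ Z/2
degree 2: 10−0−9 = 1 → Ȟ^2 ≅ Z

Ȟ^0 = 0,  Ȟ^1 = Z/2,  Ȟ^2 = Z


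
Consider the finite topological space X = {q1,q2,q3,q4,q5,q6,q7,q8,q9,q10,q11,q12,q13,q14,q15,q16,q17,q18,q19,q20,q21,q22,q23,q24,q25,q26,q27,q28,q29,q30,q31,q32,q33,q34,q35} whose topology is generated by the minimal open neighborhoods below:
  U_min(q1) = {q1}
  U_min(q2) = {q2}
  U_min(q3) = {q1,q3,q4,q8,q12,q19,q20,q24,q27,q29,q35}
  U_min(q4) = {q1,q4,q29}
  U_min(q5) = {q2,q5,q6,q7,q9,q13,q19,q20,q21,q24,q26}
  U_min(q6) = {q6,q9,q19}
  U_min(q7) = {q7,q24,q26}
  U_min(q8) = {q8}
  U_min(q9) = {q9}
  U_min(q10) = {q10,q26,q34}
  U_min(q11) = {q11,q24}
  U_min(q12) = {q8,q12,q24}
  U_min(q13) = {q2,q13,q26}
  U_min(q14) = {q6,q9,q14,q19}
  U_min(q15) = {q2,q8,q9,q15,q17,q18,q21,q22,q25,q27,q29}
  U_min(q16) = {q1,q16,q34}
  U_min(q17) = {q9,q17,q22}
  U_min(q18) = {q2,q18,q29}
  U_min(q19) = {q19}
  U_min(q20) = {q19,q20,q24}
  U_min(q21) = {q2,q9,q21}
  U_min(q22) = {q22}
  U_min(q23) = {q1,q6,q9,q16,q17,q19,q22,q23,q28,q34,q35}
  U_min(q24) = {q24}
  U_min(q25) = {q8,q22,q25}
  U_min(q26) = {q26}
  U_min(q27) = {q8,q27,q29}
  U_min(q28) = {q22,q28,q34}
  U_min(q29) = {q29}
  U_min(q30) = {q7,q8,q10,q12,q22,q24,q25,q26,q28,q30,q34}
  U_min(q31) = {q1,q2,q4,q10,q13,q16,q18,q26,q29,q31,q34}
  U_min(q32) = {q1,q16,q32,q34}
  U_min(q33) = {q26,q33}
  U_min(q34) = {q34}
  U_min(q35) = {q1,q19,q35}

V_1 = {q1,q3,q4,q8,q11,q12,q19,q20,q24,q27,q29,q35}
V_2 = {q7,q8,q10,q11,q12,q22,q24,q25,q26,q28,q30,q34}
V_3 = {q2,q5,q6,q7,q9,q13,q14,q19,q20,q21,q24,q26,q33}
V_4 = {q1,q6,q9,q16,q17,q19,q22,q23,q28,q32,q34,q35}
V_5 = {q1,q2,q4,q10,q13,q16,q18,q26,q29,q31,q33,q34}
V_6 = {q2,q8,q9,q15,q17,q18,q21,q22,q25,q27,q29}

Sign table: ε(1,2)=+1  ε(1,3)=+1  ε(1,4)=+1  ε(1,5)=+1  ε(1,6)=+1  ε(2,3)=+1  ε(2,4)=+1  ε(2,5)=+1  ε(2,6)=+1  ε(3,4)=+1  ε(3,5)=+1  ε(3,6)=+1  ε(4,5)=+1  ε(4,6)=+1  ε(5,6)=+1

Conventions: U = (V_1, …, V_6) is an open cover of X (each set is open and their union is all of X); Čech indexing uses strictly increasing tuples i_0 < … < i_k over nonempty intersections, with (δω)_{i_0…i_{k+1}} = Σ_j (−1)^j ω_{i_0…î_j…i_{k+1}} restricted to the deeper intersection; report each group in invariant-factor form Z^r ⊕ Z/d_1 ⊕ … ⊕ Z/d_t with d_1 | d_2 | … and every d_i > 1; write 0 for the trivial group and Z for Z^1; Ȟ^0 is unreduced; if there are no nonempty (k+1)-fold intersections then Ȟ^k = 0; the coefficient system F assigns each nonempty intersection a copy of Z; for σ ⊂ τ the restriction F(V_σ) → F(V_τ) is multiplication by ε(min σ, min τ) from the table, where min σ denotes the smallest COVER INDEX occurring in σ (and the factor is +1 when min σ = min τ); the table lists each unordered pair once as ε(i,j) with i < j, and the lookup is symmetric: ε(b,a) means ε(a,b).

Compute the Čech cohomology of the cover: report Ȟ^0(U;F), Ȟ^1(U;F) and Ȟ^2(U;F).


nerve of the cover:
  V12={q8,q11,q12,q24} V13={q19,q20,q24} V14={q1,q19,q35} V15={q1,q4,q29} V16={q8,q27,q29} V23={q7,q24,q26} V24={q22,q28,q34} V25={q10,q26,q34} V26={q8,q22,q25} V34={q6,q9,q19} V35={q2,q13,q26,q33} V36={q2,q9,q21} V45={q1,q16,q34} V46={q9,q17,q22} V56={q2,q18,q29}
  V123={q24} V126={q8} V134={q19} V145={q1} V156={q29} V235={q26} V245={q34} V246={q22} V346={q9} V356={q2}
C dims 6,15,10; δ0: rk 5, SNF 1^5; δ1: rk 10, SNF 1^9·2
Ȟ^0 = (6 − 5) − 0 = 1, so Ȟ^0 ≅ Z
Ȟ^1 = (15 − 10) − 5 = 0, so Ȟ^1 ≅ 0
Ȟ^2 = (10 − 0) − 10 = 0 plus torsion [2], so Ȟ^2 ≅ Z/2

Ȟ^0 = Z,  Ȟ^1 = 0,  Ȟ^2 = Z/2


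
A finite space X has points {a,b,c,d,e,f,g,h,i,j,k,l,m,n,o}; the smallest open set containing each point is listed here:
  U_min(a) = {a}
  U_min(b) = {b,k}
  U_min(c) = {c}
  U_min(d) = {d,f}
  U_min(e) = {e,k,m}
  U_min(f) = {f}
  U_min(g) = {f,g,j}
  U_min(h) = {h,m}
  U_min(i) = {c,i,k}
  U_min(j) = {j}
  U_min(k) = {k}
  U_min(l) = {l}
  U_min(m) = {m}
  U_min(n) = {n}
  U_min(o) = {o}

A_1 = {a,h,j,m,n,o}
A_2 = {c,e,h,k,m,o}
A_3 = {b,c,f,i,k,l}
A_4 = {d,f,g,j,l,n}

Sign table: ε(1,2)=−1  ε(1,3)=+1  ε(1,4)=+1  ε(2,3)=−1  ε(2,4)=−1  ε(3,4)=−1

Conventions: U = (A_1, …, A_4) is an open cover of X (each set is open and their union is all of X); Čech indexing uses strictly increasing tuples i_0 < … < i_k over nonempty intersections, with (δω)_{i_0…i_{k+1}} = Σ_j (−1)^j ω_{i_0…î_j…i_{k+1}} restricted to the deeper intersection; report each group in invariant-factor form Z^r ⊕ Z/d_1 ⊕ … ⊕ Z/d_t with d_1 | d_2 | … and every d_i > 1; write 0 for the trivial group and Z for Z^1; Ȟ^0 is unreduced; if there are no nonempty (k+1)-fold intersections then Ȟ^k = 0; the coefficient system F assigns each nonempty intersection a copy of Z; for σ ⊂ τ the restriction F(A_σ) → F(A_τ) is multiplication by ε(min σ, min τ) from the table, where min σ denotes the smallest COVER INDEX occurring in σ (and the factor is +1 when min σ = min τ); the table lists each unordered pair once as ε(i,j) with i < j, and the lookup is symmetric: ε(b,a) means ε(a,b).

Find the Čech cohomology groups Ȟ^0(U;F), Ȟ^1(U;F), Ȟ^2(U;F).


nerve simplices:
  A12={h,m,o} A14={j,n} A23={c,k} A34={f,l}
C dims 4,4; δ0: rk 4, SNF 1^3·2
degree 0: 4−4−0 = 0 → Ȟ^0 ≅ 0
degree 1: 4−0−4 = 0 plus torsion [2] → Ȟ^1 ≅ Z/2
degree 2: 0−0−0 = 0 → Ȟ^2 ≅ 0

Ȟ^0 ≅ 0, Ȟ^1 ≅ Z/2, Ȟ^2 ≅ 0
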